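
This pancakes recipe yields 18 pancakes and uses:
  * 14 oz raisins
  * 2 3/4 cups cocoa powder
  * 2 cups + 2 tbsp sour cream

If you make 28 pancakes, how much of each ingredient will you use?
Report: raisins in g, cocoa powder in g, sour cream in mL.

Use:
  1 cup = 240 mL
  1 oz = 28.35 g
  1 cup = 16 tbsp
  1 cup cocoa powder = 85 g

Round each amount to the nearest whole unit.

Scaling factor: 28/18 = 14/9.
raisins: 14 oz × 14/9 × 28.35 g/oz ≈ 617 g
cocoa powder: 2.75 cup × 14/9 × 85 g/cup ≈ 364 g
sour cream: (2 cup + 2 tbsp = 2.125 cup) × 14/9 × 240 mL/cup ≈ 793 mL

raisins: 617 g; cocoa powder: 364 g; sour cream: 793 mL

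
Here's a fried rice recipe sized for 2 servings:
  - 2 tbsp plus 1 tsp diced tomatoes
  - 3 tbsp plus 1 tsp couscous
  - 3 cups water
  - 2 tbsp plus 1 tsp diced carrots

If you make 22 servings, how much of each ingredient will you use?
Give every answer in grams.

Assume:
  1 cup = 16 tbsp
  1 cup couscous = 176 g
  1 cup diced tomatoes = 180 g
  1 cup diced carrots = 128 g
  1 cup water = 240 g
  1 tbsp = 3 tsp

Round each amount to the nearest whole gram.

Scaling factor: 22/2 = 11.
diced tomatoes: (2 tbsp + 1 tsp = 7/3 tbsp) × 11 ÷ 16 tbsp/cup × 180 g/cup ≈ 289 g
couscous: (3 tbsp + 1 tsp = 10/3 tbsp) × 11 ÷ 16 tbsp/cup × 176 g/cup ≈ 403 g
water: 3 cup × 11 × 240 g/cup = 7920 g
diced carrots: (2 tbsp + 1 tsp = 7/3 tbsp) × 11 ÷ 16 tbsp/cup × 128 g/cup ≈ 205 g

diced tomatoes: 289 g; couscous: 403 g; water: 7920 g; diced carrots: 205 g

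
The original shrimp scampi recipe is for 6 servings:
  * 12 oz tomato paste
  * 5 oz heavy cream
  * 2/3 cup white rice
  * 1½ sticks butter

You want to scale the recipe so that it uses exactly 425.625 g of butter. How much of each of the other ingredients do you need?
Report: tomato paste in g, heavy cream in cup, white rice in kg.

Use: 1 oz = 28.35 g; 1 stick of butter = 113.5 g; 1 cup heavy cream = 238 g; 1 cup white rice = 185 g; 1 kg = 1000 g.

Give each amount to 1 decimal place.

The original recipe has 170.25 g of butter, so the scaling factor is 425.625 ÷ 170.25 = 5/2 = 2.5.
tomato paste: 12 oz × 5/2 × 28.35 g/oz = 850.5 g
heavy cream: 5 oz × 5/2 × 28.35 g/oz ÷ 238 g/cup ≈ 1.5 cup
white rice: 2/3 cup × 5/2 × 185 g/cup ÷ 1000 g/kg ≈ 0.3 kg

tomato paste: 850.5 g; heavy cream: 1.5 cup; white rice: 0.3 kg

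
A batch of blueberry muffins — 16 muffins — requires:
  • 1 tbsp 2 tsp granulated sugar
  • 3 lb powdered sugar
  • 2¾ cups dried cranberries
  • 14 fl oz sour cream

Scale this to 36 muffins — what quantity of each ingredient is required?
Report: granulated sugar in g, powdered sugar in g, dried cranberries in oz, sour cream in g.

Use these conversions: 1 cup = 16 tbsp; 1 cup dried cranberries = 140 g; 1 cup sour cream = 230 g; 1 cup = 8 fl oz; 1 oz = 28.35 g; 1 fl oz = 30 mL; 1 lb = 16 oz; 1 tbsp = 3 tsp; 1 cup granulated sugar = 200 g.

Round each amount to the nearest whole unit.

Scaling factor: 36/16 = 9/4 = 2.25.
granulated sugar: (1 tbsp + 2 tsp = 5/3 tbsp) × 9/4 ÷ 16 tbsp/cup × 200 g/cup ≈ 47 g
powdered sugar: 3 lb × 9/4 × 16 oz/lb × 28.35 g/oz ≈ 3062 g
dried cranberries: 2.75 cup × 9/4 × 140 g/cup ÷ 28.35 g/oz ≈ 31 oz
sour cream: 14 fl oz × 9/4 ÷ 8 fl oz/cup × 230 g/cup ≈ 906 g

granulated sugar: 47 g; powdered sugar: 3062 g; dried cranberries: 31 oz; sour cream: 906 g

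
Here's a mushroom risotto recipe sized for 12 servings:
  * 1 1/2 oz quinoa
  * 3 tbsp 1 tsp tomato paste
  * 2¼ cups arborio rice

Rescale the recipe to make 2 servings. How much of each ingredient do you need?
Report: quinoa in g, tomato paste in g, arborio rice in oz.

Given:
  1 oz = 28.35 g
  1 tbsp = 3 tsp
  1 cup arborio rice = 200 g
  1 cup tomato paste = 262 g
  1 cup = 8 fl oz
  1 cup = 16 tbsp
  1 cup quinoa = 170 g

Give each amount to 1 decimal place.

Scaling factor: 2/12 = 1/6.
quinoa: 1.5 oz × 1/6 × 28.35 g/oz ≈ 7.1 g
tomato paste: (3 tbsp + 1 tsp = 10/3 tbsp) × 1/6 ÷ 16 tbsp/cup × 262 g/cup ≈ 9.1 g
arborio rice: 2.25 cup × 1/6 × 200 g/cup ÷ 28.35 g/oz ≈ 2.6 oz

quinoa: 7.1 g; tomato paste: 9.1 g; arborio rice: 2.6 oz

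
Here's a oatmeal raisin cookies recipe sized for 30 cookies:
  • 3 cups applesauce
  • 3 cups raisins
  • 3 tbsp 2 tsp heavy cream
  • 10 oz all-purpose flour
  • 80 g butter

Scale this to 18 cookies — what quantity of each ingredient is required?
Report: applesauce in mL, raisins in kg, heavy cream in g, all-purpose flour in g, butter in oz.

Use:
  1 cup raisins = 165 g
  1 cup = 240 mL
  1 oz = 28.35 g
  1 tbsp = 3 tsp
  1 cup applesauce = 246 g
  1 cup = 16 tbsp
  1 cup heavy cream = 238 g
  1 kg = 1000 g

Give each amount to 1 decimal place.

applesauce: 432.0 mL; raisins: 0.3 kg; heavy cream: 32.7 g; all-purpose flour: 170.1 g; butter: 1.7 oz

Scaling factor: 18/30 = 3/5 = 0.6.
applesauce: 3 cup × 3/5 × 240 mL/cup = 432.0 mL
raisins: 3 cup × 3/5 × 165 g/cup ÷ 1000 g/kg ≈ 0.3 kg
heavy cream: (3 tbsp + 2 tsp = 11/3 tbsp) × 3/5 ÷ 16 tbsp/cup × 238 g/cup ≈ 32.7 g
all-purpose flour: 10 oz × 3/5 × 28.35 g/oz = 170.1 g
butter: 80 g × 3/5 ÷ 28.35 g/oz ≈ 1.7 oz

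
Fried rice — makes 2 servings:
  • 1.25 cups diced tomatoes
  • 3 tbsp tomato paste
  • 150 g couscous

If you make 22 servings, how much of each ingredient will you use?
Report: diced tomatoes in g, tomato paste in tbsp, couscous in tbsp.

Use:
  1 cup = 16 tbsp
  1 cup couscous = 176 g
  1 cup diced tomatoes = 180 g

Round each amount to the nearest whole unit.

diced tomatoes: 2475 g; tomato paste: 33 tbsp; couscous: 150 tbsp

Scaling factor: 22/2 = 11.
diced tomatoes: 1.25 cup × 11 × 180 g/cup = 2475 g
tomato paste: 3 tbsp × 11 = 33 tbsp
couscous: 150 g × 11 ÷ 176 g/cup × 16 tbsp/cup = 150 tbsp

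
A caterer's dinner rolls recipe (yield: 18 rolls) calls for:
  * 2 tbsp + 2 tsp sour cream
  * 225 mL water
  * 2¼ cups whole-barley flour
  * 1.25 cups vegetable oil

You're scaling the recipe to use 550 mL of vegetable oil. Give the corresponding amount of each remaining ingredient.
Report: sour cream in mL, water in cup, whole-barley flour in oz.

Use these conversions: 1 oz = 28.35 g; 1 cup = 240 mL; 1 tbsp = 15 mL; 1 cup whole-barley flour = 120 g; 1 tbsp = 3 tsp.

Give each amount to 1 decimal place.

The original recipe has 300 mL of vegetable oil, so the scaling factor is 550 ÷ 300 = 11/6.
sour cream: (2 tbsp + 2 tsp = 8/3 tbsp) × 11/6 × 15 mL/tbsp ≈ 73.3 mL
water: 225 mL × 11/6 ÷ 240 mL/cup ≈ 1.7 cup
whole-barley flour: 2.25 cup × 11/6 × 120 g/cup ÷ 28.35 g/oz ≈ 17.5 oz

sour cream: 73.3 mL; water: 1.7 cup; whole-barley flour: 17.5 oz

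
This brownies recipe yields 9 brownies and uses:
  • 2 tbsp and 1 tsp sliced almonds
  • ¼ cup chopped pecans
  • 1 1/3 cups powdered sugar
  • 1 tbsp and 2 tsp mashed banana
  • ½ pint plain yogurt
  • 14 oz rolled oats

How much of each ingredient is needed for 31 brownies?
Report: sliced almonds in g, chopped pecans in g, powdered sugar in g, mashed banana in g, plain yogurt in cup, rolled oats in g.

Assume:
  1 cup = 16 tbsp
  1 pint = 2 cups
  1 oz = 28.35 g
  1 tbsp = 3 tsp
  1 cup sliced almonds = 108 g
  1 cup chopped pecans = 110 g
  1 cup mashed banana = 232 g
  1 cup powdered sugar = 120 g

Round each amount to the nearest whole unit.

sliced almonds: 54 g; chopped pecans: 95 g; powdered sugar: 551 g; mashed banana: 83 g; plain yogurt: 3 cup; rolled oats: 1367 g

Scaling factor: 31/9.
sliced almonds: (2 tbsp + 1 tsp = 7/3 tbsp) × 31/9 ÷ 16 tbsp/cup × 108 g/cup ≈ 54 g
chopped pecans: 0.25 cup × 31/9 × 110 g/cup ≈ 95 g
powdered sugar: 4/3 cup × 31/9 × 120 g/cup ≈ 551 g
mashed banana: (1 tbsp + 2 tsp = 5/3 tbsp) × 31/9 ÷ 16 tbsp/cup × 232 g/cup ≈ 83 g
plain yogurt: 0.5 pint × 31/9 × 2 cup/pint ≈ 3 cup
rolled oats: 14 oz × 31/9 × 28.35 g/oz ≈ 1367 g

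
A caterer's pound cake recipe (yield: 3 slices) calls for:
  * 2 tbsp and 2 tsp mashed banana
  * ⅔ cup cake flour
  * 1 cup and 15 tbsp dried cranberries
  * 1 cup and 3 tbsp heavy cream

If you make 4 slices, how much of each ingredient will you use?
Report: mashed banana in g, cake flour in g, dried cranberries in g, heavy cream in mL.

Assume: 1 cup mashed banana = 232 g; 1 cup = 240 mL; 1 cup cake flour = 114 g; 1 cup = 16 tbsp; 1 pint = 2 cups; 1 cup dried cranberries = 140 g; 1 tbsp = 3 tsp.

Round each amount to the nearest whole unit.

mashed banana: 52 g; cake flour: 101 g; dried cranberries: 362 g; heavy cream: 380 mL

Scaling factor: 4/3.
mashed banana: (2 tbsp + 2 tsp = 8/3 tbsp) × 4/3 ÷ 16 tbsp/cup × 232 g/cup ≈ 52 g
cake flour: 2/3 cup × 4/3 × 114 g/cup ≈ 101 g
dried cranberries: (1 cup + 15 tbsp = 1.9375 cup) × 4/3 × 140 g/cup ≈ 362 g
heavy cream: (1 cup + 3 tbsp = 1.1875 cup) × 4/3 × 240 mL/cup = 380 mL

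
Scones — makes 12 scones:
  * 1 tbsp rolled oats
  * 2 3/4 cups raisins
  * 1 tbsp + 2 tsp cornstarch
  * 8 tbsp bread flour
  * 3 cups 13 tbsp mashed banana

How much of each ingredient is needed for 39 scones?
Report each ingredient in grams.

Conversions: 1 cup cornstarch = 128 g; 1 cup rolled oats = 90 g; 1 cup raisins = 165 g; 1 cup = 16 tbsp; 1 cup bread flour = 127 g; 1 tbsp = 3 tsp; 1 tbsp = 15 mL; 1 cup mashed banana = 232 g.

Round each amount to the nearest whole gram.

Scaling factor: 39/12 = 13/4 = 3.25.
rolled oats: 1 tbsp × 13/4 ÷ 16 tbsp/cup × 90 g/cup ≈ 18 g
raisins: 2.75 cup × 13/4 × 165 g/cup ≈ 1475 g
cornstarch: (1 tbsp + 2 tsp = 5/3 tbsp) × 13/4 ÷ 16 tbsp/cup × 128 g/cup ≈ 43 g
bread flour: 8 tbsp × 13/4 ÷ 16 tbsp/cup × 127 g/cup ≈ 206 g
mashed banana: (3 cup + 13 tbsp = 3.8125 cup) × 13/4 × 232 g/cup ≈ 2875 g

rolled oats: 18 g; raisins: 1475 g; cornstarch: 43 g; bread flour: 206 g; mashed banana: 2875 g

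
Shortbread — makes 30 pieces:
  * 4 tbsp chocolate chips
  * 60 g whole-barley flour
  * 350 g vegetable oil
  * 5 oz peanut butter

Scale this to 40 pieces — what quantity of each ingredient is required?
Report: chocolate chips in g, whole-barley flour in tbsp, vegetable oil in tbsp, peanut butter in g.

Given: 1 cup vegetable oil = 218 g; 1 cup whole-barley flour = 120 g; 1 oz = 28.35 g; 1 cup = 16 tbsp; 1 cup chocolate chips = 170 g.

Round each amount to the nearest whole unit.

chocolate chips: 57 g; whole-barley flour: 11 tbsp; vegetable oil: 34 tbsp; peanut butter: 189 g

Scaling factor: 40/30 = 4/3.
chocolate chips: 4 tbsp × 4/3 ÷ 16 tbsp/cup × 170 g/cup ≈ 57 g
whole-barley flour: 60 g × 4/3 ÷ 120 g/cup × 16 tbsp/cup ≈ 11 tbsp
vegetable oil: 350 g × 4/3 ÷ 218 g/cup × 16 tbsp/cup ≈ 34 tbsp
peanut butter: 5 oz × 4/3 × 28.35 g/oz = 189 g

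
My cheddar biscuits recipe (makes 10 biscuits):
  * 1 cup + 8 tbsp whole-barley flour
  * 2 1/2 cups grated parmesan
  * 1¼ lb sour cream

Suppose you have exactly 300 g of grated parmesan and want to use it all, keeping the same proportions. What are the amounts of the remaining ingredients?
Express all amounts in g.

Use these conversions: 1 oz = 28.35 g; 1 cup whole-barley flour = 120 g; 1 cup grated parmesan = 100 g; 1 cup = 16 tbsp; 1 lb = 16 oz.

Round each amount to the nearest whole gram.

The original recipe has 250 g of grated parmesan, so the scaling factor is 300 ÷ 250 = 6/5 = 1.2.
whole-barley flour: (1 cup + 8 tbsp = 1.5 cup) × 6/5 × 120 g/cup = 216 g
sour cream: 1.25 lb × 6/5 × 16 oz/lb × 28.35 g/oz ≈ 680 g

whole-barley flour: 216 g; sour cream: 680 g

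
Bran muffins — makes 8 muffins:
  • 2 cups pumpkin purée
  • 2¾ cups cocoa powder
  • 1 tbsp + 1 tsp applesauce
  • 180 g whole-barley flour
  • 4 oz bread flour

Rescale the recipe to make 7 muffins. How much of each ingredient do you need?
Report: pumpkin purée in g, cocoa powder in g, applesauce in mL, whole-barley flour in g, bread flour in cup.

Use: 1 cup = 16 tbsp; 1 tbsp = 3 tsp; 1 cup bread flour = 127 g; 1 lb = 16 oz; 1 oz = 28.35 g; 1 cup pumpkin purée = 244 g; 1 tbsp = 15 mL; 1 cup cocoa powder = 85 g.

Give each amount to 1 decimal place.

pumpkin purée: 427.0 g; cocoa powder: 204.5 g; applesauce: 17.5 mL; whole-barley flour: 157.5 g; bread flour: 0.8 cup

Scaling factor: 7/8 = 0.875.
pumpkin purée: 2 cup × 7/8 × 244 g/cup = 427.0 g
cocoa powder: 2.75 cup × 7/8 × 85 g/cup ≈ 204.5 g
applesauce: (1 tbsp + 1 tsp = 4/3 tbsp) × 7/8 × 15 mL/tbsp = 17.5 mL
whole-barley flour: 180 g × 7/8 = 157.5 g
bread flour: 4 oz × 7/8 × 28.35 g/oz ÷ 127 g/cup ≈ 0.8 cup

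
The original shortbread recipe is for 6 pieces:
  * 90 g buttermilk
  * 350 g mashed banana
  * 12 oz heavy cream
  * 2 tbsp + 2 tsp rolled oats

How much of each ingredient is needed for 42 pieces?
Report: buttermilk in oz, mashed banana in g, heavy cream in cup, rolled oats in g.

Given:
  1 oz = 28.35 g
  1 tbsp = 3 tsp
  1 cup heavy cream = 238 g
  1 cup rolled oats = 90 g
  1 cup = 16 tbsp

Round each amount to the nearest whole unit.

buttermilk: 22 oz; mashed banana: 2450 g; heavy cream: 10 cup; rolled oats: 105 g

Scaling factor: 42/6 = 7.
buttermilk: 90 g × 7 ÷ 28.35 g/oz ≈ 22 oz
mashed banana: 350 g × 7 = 2450 g
heavy cream: 12 oz × 7 × 28.35 g/oz ÷ 238 g/cup ≈ 10 cup
rolled oats: (2 tbsp + 2 tsp = 8/3 tbsp) × 7 ÷ 16 tbsp/cup × 90 g/cup = 105 g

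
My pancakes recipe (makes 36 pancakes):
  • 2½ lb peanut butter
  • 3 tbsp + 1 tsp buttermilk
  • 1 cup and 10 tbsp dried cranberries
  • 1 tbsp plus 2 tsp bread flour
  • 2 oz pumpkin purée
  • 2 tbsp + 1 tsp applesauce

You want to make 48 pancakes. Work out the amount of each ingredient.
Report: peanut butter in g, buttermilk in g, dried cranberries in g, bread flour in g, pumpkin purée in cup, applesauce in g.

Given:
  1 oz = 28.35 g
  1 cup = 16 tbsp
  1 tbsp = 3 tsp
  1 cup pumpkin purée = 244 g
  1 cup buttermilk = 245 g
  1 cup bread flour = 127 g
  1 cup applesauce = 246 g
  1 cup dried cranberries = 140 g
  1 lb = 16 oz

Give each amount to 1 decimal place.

Scaling factor: 48/36 = 4/3.
peanut butter: 2.5 lb × 4/3 × 16 oz/lb × 28.35 g/oz = 1512.0 g
buttermilk: (3 tbsp + 1 tsp = 10/3 tbsp) × 4/3 ÷ 16 tbsp/cup × 245 g/cup ≈ 68.1 g
dried cranberries: (1 cup + 10 tbsp = 1.625 cup) × 4/3 × 140 g/cup ≈ 303.3 g
bread flour: (1 tbsp + 2 tsp = 5/3 tbsp) × 4/3 ÷ 16 tbsp/cup × 127 g/cup ≈ 17.6 g
pumpkin purée: 2 oz × 4/3 × 28.35 g/oz ÷ 244 g/cup ≈ 0.3 cup
applesauce: (2 tbsp + 1 tsp = 7/3 tbsp) × 4/3 ÷ 16 tbsp/cup × 246 g/cup ≈ 47.8 g

peanut butter: 1512.0 g; buttermilk: 68.1 g; dried cranberries: 303.3 g; bread flour: 17.6 g; pumpkin purée: 0.3 cup; applesauce: 47.8 g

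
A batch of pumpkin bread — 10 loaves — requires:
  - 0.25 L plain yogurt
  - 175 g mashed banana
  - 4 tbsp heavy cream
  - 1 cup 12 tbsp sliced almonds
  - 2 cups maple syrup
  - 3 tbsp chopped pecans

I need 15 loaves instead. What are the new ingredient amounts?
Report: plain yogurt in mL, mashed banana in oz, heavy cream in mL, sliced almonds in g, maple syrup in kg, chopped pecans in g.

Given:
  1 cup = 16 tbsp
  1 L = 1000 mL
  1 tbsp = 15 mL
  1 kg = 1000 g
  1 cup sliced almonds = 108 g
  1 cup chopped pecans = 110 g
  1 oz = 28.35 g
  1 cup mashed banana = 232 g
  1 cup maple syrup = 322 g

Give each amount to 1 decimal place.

Scaling factor: 15/10 = 3/2 = 1.5.
plain yogurt: 0.25 L × 3/2 × 1000 mL/L = 375.0 mL
mashed banana: 175 g × 3/2 ÷ 28.35 g/oz ≈ 9.3 oz
heavy cream: 4 tbsp × 3/2 × 15 mL/tbsp = 90.0 mL
sliced almonds: (1 cup + 12 tbsp = 1.75 cup) × 3/2 × 108 g/cup = 283.5 g
maple syrup: 2 cup × 3/2 × 322 g/cup ÷ 1000 g/kg ≈ 1.0 kg
chopped pecans: 3 tbsp × 3/2 ÷ 16 tbsp/cup × 110 g/cup ≈ 30.9 g

plain yogurt: 375.0 mL; mashed banana: 9.3 oz; heavy cream: 90.0 mL; sliced almonds: 283.5 g; maple syrup: 1.0 kg; chopped pecans: 30.9 g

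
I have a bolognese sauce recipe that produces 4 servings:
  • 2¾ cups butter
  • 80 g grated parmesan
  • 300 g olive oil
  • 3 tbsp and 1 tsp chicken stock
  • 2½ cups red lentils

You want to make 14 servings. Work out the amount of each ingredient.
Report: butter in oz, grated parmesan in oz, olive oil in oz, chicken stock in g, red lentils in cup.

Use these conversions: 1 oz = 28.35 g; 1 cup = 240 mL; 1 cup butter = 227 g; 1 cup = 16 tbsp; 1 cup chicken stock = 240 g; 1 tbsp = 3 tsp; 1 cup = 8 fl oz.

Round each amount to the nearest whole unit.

Scaling factor: 14/4 = 7/2 = 3.5.
butter: 2.75 cup × 7/2 × 227 g/cup ÷ 28.35 g/oz ≈ 77 oz
grated parmesan: 80 g × 7/2 ÷ 28.35 g/oz ≈ 10 oz
olive oil: 300 g × 7/2 ÷ 28.35 g/oz ≈ 37 oz
chicken stock: (3 tbsp + 1 tsp = 10/3 tbsp) × 7/2 ÷ 16 tbsp/cup × 240 g/cup = 175 g
red lentils: 2.5 cup × 7/2 ≈ 9 cup

butter: 77 oz; grated parmesan: 10 oz; olive oil: 37 oz; chicken stock: 175 g; red lentils: 9 cup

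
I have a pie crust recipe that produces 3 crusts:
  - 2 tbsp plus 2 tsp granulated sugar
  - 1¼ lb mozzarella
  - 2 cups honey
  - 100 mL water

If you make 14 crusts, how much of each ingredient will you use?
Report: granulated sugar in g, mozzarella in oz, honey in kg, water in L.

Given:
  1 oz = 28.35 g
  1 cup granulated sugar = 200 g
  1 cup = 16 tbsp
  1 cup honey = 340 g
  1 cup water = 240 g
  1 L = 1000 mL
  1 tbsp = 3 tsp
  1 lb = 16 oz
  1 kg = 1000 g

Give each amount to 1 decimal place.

granulated sugar: 155.6 g; mozzarella: 93.3 oz; honey: 3.2 kg; water: 0.5 L

Scaling factor: 14/3.
granulated sugar: (2 tbsp + 2 tsp = 8/3 tbsp) × 14/3 ÷ 16 tbsp/cup × 200 g/cup ≈ 155.6 g
mozzarella: 1.25 lb × 14/3 × 16 oz/lb ≈ 93.3 oz
honey: 2 cup × 14/3 × 340 g/cup ÷ 1000 g/kg ≈ 3.2 kg
water: 100 mL × 14/3 ÷ 1000 mL/L ≈ 0.5 L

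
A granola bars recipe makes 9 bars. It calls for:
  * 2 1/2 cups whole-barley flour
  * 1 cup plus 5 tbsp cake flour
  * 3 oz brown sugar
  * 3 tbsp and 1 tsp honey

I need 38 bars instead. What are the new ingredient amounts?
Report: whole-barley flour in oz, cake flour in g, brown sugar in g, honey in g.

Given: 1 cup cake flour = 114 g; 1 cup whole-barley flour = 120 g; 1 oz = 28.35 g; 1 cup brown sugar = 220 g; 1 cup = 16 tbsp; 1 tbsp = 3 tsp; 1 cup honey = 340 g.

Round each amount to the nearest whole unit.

Scaling factor: 38/9.
whole-barley flour: 2.5 cup × 38/9 × 120 g/cup ÷ 28.35 g/oz ≈ 45 oz
cake flour: (1 cup + 5 tbsp = 1.3125 cup) × 38/9 × 114 g/cup ≈ 632 g
brown sugar: 3 oz × 38/9 × 28.35 g/oz ≈ 359 g
honey: (3 tbsp + 1 tsp = 10/3 tbsp) × 38/9 ÷ 16 tbsp/cup × 340 g/cup ≈ 299 g

whole-barley flour: 45 oz; cake flour: 632 g; brown sugar: 359 g; honey: 299 g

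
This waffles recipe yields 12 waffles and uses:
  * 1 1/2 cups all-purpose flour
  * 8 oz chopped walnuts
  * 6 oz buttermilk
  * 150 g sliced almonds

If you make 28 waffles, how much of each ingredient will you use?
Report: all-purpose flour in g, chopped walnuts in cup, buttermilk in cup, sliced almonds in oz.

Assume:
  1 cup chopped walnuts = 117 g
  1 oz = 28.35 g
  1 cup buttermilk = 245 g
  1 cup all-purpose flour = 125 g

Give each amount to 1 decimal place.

all-purpose flour: 437.5 g; chopped walnuts: 4.5 cup; buttermilk: 1.6 cup; sliced almonds: 12.3 oz

Scaling factor: 28/12 = 7/3.
all-purpose flour: 1.5 cup × 7/3 × 125 g/cup = 437.5 g
chopped walnuts: 8 oz × 7/3 × 28.35 g/oz ÷ 117 g/cup ≈ 4.5 cup
buttermilk: 6 oz × 7/3 × 28.35 g/oz ÷ 245 g/cup ≈ 1.6 cup
sliced almonds: 150 g × 7/3 ÷ 28.35 g/oz ≈ 12.3 oz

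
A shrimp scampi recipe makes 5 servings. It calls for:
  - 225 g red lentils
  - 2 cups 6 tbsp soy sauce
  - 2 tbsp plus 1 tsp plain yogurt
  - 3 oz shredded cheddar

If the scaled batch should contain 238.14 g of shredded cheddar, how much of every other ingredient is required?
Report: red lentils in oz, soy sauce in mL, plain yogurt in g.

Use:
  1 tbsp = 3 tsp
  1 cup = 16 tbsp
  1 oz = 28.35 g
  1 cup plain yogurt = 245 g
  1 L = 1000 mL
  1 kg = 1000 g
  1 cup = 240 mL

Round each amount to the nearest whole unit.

The original recipe has 85.05 g of shredded cheddar, so the scaling factor is 238.14 ÷ 85.05 = 14/5 = 2.8.
red lentils: 225 g × 14/5 ÷ 28.35 g/oz ≈ 22 oz
soy sauce: (2 cup + 6 tbsp = 2.375 cup) × 14/5 × 240 mL/cup = 1596 mL
plain yogurt: (2 tbsp + 1 tsp = 7/3 tbsp) × 14/5 ÷ 16 tbsp/cup × 245 g/cup ≈ 100 g

red lentils: 22 oz; soy sauce: 1596 mL; plain yogurt: 100 g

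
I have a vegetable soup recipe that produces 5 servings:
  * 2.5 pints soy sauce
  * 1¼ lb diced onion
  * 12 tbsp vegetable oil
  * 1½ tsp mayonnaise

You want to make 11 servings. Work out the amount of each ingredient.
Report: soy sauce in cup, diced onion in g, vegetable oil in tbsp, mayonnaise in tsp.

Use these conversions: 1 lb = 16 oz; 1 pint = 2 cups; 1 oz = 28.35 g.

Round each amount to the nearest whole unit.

soy sauce: 11 cup; diced onion: 1247 g; vegetable oil: 26 tbsp; mayonnaise: 3 tsp

Scaling factor: 11/5 = 2.2.
soy sauce: 2.5 pint × 11/5 × 2 cup/pint = 11 cup
diced onion: 1.25 lb × 11/5 × 16 oz/lb × 28.35 g/oz ≈ 1247 g
vegetable oil: 12 tbsp × 11/5 ≈ 26 tbsp
mayonnaise: 1.5 tsp × 11/5 ≈ 3 tsp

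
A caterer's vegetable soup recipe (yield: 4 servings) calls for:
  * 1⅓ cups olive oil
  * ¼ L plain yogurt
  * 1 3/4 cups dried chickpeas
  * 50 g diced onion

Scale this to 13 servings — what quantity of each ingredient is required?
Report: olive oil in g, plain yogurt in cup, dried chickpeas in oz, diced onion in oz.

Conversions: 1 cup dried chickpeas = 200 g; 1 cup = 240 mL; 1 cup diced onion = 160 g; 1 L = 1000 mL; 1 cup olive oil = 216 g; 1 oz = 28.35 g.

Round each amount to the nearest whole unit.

Scaling factor: 13/4 = 3.25.
olive oil: 4/3 cup × 13/4 × 216 g/cup = 936 g
plain yogurt: 0.25 L × 13/4 × 1000 mL/L ÷ 240 mL/cup ≈ 3 cup
dried chickpeas: 1.75 cup × 13/4 × 200 g/cup ÷ 28.35 g/oz ≈ 40 oz
diced onion: 50 g × 13/4 ÷ 28.35 g/oz ≈ 6 oz

olive oil: 936 g; plain yogurt: 3 cup; dried chickpeas: 40 oz; diced onion: 6 oz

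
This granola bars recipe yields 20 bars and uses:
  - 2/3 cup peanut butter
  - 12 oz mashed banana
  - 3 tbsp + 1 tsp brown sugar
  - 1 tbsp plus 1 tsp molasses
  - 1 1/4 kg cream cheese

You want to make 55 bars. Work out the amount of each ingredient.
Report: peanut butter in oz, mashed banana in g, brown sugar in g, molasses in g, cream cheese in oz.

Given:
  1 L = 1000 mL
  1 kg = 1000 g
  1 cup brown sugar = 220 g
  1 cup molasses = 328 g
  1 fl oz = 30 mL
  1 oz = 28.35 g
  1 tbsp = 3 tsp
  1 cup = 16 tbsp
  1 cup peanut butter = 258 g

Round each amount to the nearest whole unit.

peanut butter: 17 oz; mashed banana: 936 g; brown sugar: 126 g; molasses: 75 g; cream cheese: 121 oz

Scaling factor: 55/20 = 11/4 = 2.75.
peanut butter: 2/3 cup × 11/4 × 258 g/cup ÷ 28.35 g/oz ≈ 17 oz
mashed banana: 12 oz × 11/4 × 28.35 g/oz ≈ 936 g
brown sugar: (3 tbsp + 1 tsp = 10/3 tbsp) × 11/4 ÷ 16 tbsp/cup × 220 g/cup ≈ 126 g
molasses: (1 tbsp + 1 tsp = 4/3 tbsp) × 11/4 ÷ 16 tbsp/cup × 328 g/cup ≈ 75 g
cream cheese: 1.25 kg × 11/4 × 1000 g/kg ÷ 28.35 g/oz ≈ 121 oz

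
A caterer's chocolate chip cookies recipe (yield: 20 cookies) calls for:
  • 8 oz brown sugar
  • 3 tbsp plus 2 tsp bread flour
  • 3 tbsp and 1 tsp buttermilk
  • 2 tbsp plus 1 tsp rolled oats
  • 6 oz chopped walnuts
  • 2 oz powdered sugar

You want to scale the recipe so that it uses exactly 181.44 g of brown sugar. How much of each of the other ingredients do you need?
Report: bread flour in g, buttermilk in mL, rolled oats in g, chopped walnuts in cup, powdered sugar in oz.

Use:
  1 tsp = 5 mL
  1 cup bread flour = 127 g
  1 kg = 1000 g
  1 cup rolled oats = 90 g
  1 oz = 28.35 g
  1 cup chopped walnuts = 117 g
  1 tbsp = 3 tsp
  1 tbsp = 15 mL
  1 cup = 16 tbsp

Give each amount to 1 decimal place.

The original recipe has 226.8 g of brown sugar, so the scaling factor is 181.44 ÷ 226.8 = 4/5 = 0.8.
bread flour: (3 tbsp + 2 tsp = 11/3 tbsp) × 4/5 ÷ 16 tbsp/cup × 127 g/cup ≈ 23.3 g
buttermilk: (3 tbsp + 1 tsp = 10/3 tbsp) × 4/5 × 15 mL/tbsp = 40.0 mL
rolled oats: (2 tbsp + 1 tsp = 7/3 tbsp) × 4/5 ÷ 16 tbsp/cup × 90 g/cup = 10.5 g
chopped walnuts: 6 oz × 4/5 × 28.35 g/oz ÷ 117 g/cup ≈ 1.2 cup
powdered sugar: 2 oz × 4/5 = 1.6 oz

bread flour: 23.3 g; buttermilk: 40.0 mL; rolled oats: 10.5 g; chopped walnuts: 1.2 cup; powdered sugar: 1.6 oz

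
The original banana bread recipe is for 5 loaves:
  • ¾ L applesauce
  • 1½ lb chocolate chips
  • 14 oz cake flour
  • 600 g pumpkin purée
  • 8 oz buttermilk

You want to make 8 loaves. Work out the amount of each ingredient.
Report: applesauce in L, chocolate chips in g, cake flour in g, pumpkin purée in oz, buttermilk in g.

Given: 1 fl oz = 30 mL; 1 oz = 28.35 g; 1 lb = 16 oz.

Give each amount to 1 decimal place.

applesauce: 1.2 L; chocolate chips: 1088.6 g; cake flour: 635.0 g; pumpkin purée: 33.9 oz; buttermilk: 362.9 g

Scaling factor: 8/5 = 1.6.
applesauce: 0.75 L × 8/5 = 1.2 L
chocolate chips: 1.5 lb × 8/5 × 16 oz/lb × 28.35 g/oz ≈ 1088.6 g
cake flour: 14 oz × 8/5 × 28.35 g/oz ≈ 635.0 g
pumpkin purée: 600 g × 8/5 ÷ 28.35 g/oz ≈ 33.9 oz
buttermilk: 8 oz × 8/5 × 28.35 g/oz ≈ 362.9 g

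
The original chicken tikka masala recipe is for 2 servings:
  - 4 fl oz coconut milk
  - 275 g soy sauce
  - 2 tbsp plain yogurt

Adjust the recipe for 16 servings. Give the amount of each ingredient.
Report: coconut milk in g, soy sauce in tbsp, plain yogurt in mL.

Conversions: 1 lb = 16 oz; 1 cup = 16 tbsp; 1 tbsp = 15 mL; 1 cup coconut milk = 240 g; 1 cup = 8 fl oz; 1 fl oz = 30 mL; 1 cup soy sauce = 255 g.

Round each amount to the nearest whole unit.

Scaling factor: 16/2 = 8.
coconut milk: 4 fl oz × 8 ÷ 8 fl oz/cup × 240 g/cup = 960 g
soy sauce: 275 g × 8 ÷ 255 g/cup × 16 tbsp/cup ≈ 138 tbsp
plain yogurt: 2 tbsp × 8 × 15 mL/tbsp = 240 mL

coconut milk: 960 g; soy sauce: 138 tbsp; plain yogurt: 240 mL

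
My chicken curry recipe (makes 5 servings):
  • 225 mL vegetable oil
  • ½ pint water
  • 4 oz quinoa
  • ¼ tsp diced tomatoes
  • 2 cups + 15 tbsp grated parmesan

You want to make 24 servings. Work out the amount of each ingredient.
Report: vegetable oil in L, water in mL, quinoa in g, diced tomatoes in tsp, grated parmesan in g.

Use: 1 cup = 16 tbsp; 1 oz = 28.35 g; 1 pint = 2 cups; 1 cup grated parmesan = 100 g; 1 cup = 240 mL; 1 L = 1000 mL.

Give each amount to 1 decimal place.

Scaling factor: 24/5 = 4.8.
vegetable oil: 225 mL × 24/5 ÷ 1000 mL/L ≈ 1.1 L
water: 0.5 pint × 24/5 × 2 cup/pint × 240 mL/cup = 1152.0 mL
quinoa: 4 oz × 24/5 × 28.35 g/oz ≈ 544.3 g
diced tomatoes: 0.25 tsp × 24/5 = 1.2 tsp
grated parmesan: (2 cup + 15 tbsp = 2.9375 cup) × 24/5 × 100 g/cup = 1410.0 g

vegetable oil: 1.1 L; water: 1152.0 mL; quinoa: 544.3 g; diced tomatoes: 1.2 tsp; grated parmesan: 1410.0 g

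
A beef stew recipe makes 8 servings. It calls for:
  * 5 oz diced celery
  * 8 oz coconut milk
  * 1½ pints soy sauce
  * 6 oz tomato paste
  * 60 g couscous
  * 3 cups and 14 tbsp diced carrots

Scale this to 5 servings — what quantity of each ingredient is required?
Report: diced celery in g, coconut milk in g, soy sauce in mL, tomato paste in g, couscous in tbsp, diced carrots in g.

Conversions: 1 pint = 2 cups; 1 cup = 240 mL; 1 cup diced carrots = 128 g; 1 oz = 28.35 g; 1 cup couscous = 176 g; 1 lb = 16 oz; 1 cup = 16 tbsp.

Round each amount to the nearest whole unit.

Scaling factor: 5/8 = 0.625.
diced celery: 5 oz × 5/8 × 28.35 g/oz ≈ 89 g
coconut milk: 8 oz × 5/8 × 28.35 g/oz ≈ 142 g
soy sauce: 1.5 pint × 5/8 × 2 cup/pint × 240 mL/cup = 450 mL
tomato paste: 6 oz × 5/8 × 28.35 g/oz ≈ 106 g
couscous: 60 g × 5/8 ÷ 176 g/cup × 16 tbsp/cup ≈ 3 tbsp
diced carrots: (3 cup + 14 tbsp = 3.875 cup) × 5/8 × 128 g/cup = 310 g

diced celery: 89 g; coconut milk: 142 g; soy sauce: 450 mL; tomato paste: 106 g; couscous: 3 tbsp; diced carrots: 310 g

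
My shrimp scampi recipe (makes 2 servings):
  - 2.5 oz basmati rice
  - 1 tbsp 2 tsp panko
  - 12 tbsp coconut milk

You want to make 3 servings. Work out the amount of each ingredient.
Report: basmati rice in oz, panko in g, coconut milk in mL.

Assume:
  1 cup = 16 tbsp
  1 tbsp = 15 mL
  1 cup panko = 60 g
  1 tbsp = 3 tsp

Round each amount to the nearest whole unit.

basmati rice: 4 oz; panko: 9 g; coconut milk: 270 mL

Scaling factor: 3/2 = 1.5.
basmati rice: 2.5 oz × 3/2 ≈ 4 oz
panko: (1 tbsp + 2 tsp = 5/3 tbsp) × 3/2 ÷ 16 tbsp/cup × 60 g/cup ≈ 9 g
coconut milk: 12 tbsp × 3/2 × 15 mL/tbsp = 270 mL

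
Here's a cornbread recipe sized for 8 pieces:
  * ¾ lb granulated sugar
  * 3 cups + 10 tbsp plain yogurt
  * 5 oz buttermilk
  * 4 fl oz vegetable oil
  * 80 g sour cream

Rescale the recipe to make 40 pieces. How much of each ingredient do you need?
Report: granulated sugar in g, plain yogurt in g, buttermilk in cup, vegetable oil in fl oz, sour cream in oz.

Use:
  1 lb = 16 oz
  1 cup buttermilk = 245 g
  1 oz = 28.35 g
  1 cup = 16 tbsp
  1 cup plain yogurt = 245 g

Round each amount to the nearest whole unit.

granulated sugar: 1701 g; plain yogurt: 4441 g; buttermilk: 3 cup; vegetable oil: 20 fl oz; sour cream: 14 oz

Scaling factor: 40/8 = 5.
granulated sugar: 0.75 lb × 5 × 16 oz/lb × 28.35 g/oz = 1701 g
plain yogurt: (3 cup + 10 tbsp = 3.625 cup) × 5 × 245 g/cup ≈ 4441 g
buttermilk: 5 oz × 5 × 28.35 g/oz ÷ 245 g/cup ≈ 3 cup
vegetable oil: 4 fl oz × 5 = 20 fl oz
sour cream: 80 g × 5 ÷ 28.35 g/oz ≈ 14 oz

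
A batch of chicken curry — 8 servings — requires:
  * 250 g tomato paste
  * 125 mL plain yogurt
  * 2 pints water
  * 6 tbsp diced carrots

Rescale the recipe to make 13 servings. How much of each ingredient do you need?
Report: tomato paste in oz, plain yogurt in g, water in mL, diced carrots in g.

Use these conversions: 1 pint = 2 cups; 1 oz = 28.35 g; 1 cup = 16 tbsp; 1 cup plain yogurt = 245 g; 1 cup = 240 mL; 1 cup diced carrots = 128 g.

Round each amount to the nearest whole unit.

Scaling factor: 13/8 = 1.625.
tomato paste: 250 g × 13/8 ÷ 28.35 g/oz ≈ 14 oz
plain yogurt: 125 mL × 13/8 ÷ 240 mL/cup × 245 g/cup ≈ 207 g
water: 2 pint × 13/8 × 2 cup/pint × 240 mL/cup = 1560 mL
diced carrots: 6 tbsp × 13/8 ÷ 16 tbsp/cup × 128 g/cup = 78 g

tomato paste: 14 oz; plain yogurt: 207 g; water: 1560 mL; diced carrots: 78 g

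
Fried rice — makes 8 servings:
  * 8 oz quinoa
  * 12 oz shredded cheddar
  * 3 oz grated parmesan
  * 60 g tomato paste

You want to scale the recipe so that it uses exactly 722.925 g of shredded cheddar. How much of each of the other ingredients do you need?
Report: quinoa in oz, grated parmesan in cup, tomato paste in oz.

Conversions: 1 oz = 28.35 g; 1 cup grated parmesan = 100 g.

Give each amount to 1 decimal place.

quinoa: 17.0 oz; grated parmesan: 1.8 cup; tomato paste: 4.5 oz

The original recipe has 340.2 g of shredded cheddar, so the scaling factor is 722.925 ÷ 340.2 = 17/8 = 2.125.
quinoa: 8 oz × 17/8 = 17.0 oz
grated parmesan: 3 oz × 17/8 × 28.35 g/oz ÷ 100 g/cup ≈ 1.8 cup
tomato paste: 60 g × 17/8 ÷ 28.35 g/oz ≈ 4.5 oz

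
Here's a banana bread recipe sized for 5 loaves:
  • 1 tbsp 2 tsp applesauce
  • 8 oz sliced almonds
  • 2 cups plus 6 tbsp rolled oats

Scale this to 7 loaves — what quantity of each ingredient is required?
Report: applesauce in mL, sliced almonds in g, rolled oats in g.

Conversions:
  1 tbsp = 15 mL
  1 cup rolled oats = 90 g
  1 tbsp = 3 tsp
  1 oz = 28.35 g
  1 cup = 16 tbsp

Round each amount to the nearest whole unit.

applesauce: 35 mL; sliced almonds: 318 g; rolled oats: 299 g

Scaling factor: 7/5 = 1.4.
applesauce: (1 tbsp + 2 tsp = 5/3 tbsp) × 7/5 × 15 mL/tbsp = 35 mL
sliced almonds: 8 oz × 7/5 × 28.35 g/oz ≈ 318 g
rolled oats: (2 cup + 6 tbsp = 2.375 cup) × 7/5 × 90 g/cup ≈ 299 g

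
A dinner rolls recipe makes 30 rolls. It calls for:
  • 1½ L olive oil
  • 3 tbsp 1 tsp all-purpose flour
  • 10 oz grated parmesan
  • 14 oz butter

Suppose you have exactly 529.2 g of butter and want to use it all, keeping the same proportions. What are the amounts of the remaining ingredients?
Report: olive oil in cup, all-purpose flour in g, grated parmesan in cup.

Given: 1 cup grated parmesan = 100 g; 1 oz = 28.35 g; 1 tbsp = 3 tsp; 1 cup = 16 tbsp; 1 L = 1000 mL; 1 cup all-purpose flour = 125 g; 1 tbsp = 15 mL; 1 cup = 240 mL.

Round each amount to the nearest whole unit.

The original recipe has 396.9 g of butter, so the scaling factor is 529.2 ÷ 396.9 = 4/3.
olive oil: 1.5 L × 4/3 × 1000 mL/L ÷ 240 mL/cup ≈ 8 cup
all-purpose flour: (3 tbsp + 1 tsp = 10/3 tbsp) × 4/3 ÷ 16 tbsp/cup × 125 g/cup ≈ 35 g
grated parmesan: 10 oz × 4/3 × 28.35 g/oz ÷ 100 g/cup ≈ 4 cup

olive oil: 8 cup; all-purpose flour: 35 g; grated parmesan: 4 cup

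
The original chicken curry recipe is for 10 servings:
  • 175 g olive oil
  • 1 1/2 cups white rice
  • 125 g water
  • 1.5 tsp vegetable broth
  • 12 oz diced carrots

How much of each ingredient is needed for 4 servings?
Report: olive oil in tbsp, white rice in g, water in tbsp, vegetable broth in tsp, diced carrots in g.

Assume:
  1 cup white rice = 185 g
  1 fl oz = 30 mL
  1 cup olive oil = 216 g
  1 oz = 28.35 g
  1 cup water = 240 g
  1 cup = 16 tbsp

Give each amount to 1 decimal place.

Scaling factor: 4/10 = 2/5 = 0.4.
olive oil: 175 g × 2/5 ÷ 216 g/cup × 16 tbsp/cup ≈ 5.2 tbsp
white rice: 1.5 cup × 2/5 × 185 g/cup = 111.0 g
water: 125 g × 2/5 ÷ 240 g/cup × 16 tbsp/cup ≈ 3.3 tbsp
vegetable broth: 1.5 tsp × 2/5 = 0.6 tsp
diced carrots: 12 oz × 2/5 × 28.35 g/oz ≈ 136.1 g

olive oil: 5.2 tbsp; white rice: 111.0 g; water: 3.3 tbsp; vegetable broth: 0.6 tsp; diced carrots: 136.1 g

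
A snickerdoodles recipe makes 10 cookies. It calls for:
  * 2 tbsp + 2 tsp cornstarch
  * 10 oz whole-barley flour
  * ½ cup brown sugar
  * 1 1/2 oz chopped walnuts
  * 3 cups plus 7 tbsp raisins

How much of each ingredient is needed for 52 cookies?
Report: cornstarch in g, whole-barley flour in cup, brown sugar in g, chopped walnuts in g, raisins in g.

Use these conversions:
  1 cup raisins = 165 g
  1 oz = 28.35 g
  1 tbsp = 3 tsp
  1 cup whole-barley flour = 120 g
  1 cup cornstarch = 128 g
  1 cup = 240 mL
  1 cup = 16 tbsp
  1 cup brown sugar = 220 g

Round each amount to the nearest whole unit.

Scaling factor: 52/10 = 26/5 = 5.2.
cornstarch: (2 tbsp + 2 tsp = 8/3 tbsp) × 26/5 ÷ 16 tbsp/cup × 128 g/cup ≈ 111 g
whole-barley flour: 10 oz × 26/5 × 28.35 g/oz ÷ 120 g/cup ≈ 12 cup
brown sugar: 0.5 cup × 26/5 × 220 g/cup = 572 g
chopped walnuts: 1.5 oz × 26/5 × 28.35 g/oz ≈ 221 g
raisins: (3 cup + 7 tbsp = 3.4375 cup) × 26/5 × 165 g/cup ≈ 2949 g

cornstarch: 111 g; whole-barley flour: 12 cup; brown sugar: 572 g; chopped walnuts: 221 g; raisins: 2949 g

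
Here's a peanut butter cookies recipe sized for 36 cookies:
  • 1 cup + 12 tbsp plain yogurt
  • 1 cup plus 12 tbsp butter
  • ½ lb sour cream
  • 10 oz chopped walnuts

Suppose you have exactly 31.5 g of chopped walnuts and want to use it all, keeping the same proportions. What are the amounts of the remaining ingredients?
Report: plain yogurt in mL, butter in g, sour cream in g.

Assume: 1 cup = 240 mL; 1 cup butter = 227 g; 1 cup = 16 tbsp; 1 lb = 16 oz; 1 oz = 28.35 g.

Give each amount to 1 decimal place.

plain yogurt: 46.7 mL; butter: 44.1 g; sour cream: 25.2 g

The original recipe has 283.5 g of chopped walnuts, so the scaling factor is 31.5 ÷ 283.5 = 1/9.
plain yogurt: (1 cup + 12 tbsp = 1.75 cup) × 1/9 × 240 mL/cup ≈ 46.7 mL
butter: (1 cup + 12 tbsp = 1.75 cup) × 1/9 × 227 g/cup ≈ 44.1 g
sour cream: 0.5 lb × 1/9 × 16 oz/lb × 28.35 g/oz = 25.2 g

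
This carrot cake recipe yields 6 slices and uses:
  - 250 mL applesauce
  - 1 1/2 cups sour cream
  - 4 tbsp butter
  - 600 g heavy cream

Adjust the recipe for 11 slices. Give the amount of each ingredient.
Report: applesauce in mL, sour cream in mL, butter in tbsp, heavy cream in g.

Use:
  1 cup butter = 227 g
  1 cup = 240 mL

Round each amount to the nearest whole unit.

applesauce: 458 mL; sour cream: 660 mL; butter: 7 tbsp; heavy cream: 1100 g

Scaling factor: 11/6.
applesauce: 250 mL × 11/6 ≈ 458 mL
sour cream: 1.5 cup × 11/6 × 240 mL/cup = 660 mL
butter: 4 tbsp × 11/6 ≈ 7 tbsp
heavy cream: 600 g × 11/6 = 1100 g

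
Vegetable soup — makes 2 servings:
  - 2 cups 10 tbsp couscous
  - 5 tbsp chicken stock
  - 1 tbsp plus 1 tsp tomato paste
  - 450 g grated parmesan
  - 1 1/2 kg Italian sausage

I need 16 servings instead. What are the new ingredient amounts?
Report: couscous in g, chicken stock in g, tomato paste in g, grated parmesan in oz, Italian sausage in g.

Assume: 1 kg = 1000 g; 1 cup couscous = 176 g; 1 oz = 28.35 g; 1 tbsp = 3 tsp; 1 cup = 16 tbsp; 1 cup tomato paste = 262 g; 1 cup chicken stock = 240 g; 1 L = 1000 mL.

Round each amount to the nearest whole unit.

Scaling factor: 16/2 = 8.
couscous: (2 cup + 10 tbsp = 2.625 cup) × 8 × 176 g/cup = 3696 g
chicken stock: 5 tbsp × 8 ÷ 16 tbsp/cup × 240 g/cup = 600 g
tomato paste: (1 tbsp + 1 tsp = 4/3 tbsp) × 8 ÷ 16 tbsp/cup × 262 g/cup ≈ 175 g
grated parmesan: 450 g × 8 ÷ 28.35 g/oz ≈ 127 oz
Italian sausage: 1.5 kg × 8 × 1000 g/kg = 12000 g

couscous: 3696 g; chicken stock: 600 g; tomato paste: 175 g; grated parmesan: 127 oz; Italian sausage: 12000 g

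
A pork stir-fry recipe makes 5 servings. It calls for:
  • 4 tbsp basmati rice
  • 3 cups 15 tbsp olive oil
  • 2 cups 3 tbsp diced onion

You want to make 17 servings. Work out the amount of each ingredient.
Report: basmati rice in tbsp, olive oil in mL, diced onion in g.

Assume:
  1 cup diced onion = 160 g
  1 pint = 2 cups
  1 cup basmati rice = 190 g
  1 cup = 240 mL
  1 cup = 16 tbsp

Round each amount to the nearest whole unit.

Scaling factor: 17/5 = 3.4.
basmati rice: 4 tbsp × 17/5 ≈ 14 tbsp
olive oil: (3 cup + 15 tbsp = 3.9375 cup) × 17/5 × 240 mL/cup = 3213 mL
diced onion: (2 cup + 3 tbsp = 2.1875 cup) × 17/5 × 160 g/cup = 1190 g

basmati rice: 14 tbsp; olive oil: 3213 mL; diced onion: 1190 g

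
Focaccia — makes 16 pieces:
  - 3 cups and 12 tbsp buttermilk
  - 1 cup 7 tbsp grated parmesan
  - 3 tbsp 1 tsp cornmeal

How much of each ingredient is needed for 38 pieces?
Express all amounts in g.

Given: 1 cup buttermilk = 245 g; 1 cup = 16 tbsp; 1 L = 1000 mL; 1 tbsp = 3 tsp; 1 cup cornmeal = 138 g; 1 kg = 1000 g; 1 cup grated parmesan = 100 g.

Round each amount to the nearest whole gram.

buttermilk: 2182 g; grated parmesan: 341 g; cornmeal: 68 g

Scaling factor: 38/16 = 19/8 = 2.375.
buttermilk: (3 cup + 12 tbsp = 3.75 cup) × 19/8 × 245 g/cup ≈ 2182 g
grated parmesan: (1 cup + 7 tbsp = 1.4375 cup) × 19/8 × 100 g/cup ≈ 341 g
cornmeal: (3 tbsp + 1 tsp = 10/3 tbsp) × 19/8 ÷ 16 tbsp/cup × 138 g/cup ≈ 68 g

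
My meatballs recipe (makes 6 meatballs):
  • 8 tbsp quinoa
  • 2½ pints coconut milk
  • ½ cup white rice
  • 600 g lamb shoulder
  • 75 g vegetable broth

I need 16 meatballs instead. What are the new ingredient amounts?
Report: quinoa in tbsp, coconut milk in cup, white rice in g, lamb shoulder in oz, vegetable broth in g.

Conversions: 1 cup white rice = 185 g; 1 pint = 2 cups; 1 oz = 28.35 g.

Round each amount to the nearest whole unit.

quinoa: 21 tbsp; coconut milk: 13 cup; white rice: 247 g; lamb shoulder: 56 oz; vegetable broth: 200 g

Scaling factor: 16/6 = 8/3.
quinoa: 8 tbsp × 8/3 ≈ 21 tbsp
coconut milk: 2.5 pint × 8/3 × 2 cup/pint ≈ 13 cup
white rice: 0.5 cup × 8/3 × 185 g/cup ≈ 247 g
lamb shoulder: 600 g × 8/3 ÷ 28.35 g/oz ≈ 56 oz
vegetable broth: 75 g × 8/3 = 200 g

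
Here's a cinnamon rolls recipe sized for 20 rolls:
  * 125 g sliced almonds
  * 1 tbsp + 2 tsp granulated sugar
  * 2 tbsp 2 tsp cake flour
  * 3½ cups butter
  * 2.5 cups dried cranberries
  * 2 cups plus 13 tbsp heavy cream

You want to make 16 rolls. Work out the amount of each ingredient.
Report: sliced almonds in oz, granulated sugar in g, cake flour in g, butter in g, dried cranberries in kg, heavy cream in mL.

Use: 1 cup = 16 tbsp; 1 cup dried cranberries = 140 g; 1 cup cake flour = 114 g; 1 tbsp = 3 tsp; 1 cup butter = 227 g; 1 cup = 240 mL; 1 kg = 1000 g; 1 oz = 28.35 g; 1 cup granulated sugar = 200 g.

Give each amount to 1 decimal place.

Scaling factor: 16/20 = 4/5 = 0.8.
sliced almonds: 125 g × 4/5 ÷ 28.35 g/oz ≈ 3.5 oz
granulated sugar: (1 tbsp + 2 tsp = 5/3 tbsp) × 4/5 ÷ 16 tbsp/cup × 200 g/cup ≈ 16.7 g
cake flour: (2 tbsp + 2 tsp = 8/3 tbsp) × 4/5 ÷ 16 tbsp/cup × 114 g/cup = 15.2 g
butter: 3.5 cup × 4/5 × 227 g/cup = 635.6 g
dried cranberries: 2.5 cup × 4/5 × 140 g/cup ÷ 1000 g/kg ≈ 0.3 kg
heavy cream: (2 cup + 13 tbsp = 2.8125 cup) × 4/5 × 240 mL/cup = 540.0 mL

sliced almonds: 3.5 oz; granulated sugar: 16.7 g; cake flour: 15.2 g; butter: 635.6 g; dried cranberries: 0.3 kg; heavy cream: 540.0 mL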